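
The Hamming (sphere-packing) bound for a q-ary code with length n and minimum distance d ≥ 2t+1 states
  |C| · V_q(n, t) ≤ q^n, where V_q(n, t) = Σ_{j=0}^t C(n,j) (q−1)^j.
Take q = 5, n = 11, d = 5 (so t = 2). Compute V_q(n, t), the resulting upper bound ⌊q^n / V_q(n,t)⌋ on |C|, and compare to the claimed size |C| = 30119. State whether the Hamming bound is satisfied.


V_q(n, t) = 925, q^n = 48828125, Hamming bound = 52787, |C| = 30119 ≤ bound (satisfied).

Step 1: Compute V_q(n, t) = Σ_{j=0}^2 C(n, j) (q−1)^j.
  j = 0: C(11,0)·(4)^0 = 1·1 = 1.
  j = 1: C(11,1)·(4)^1 = 11·4 = 44.
  j = 2: C(11,2)·(4)^2 = 55·16 = 880.
  V_q(n, t) = 1 + 44 + 880 = 925.
Step 2: q^n = 5^11 = 48828125.
Step 3: Hamming bound ⌊q^n / V_q(n,t)⌋ = ⌊48828125/925⌋ = 52787.
Step 4: Compare |C| = 30119 to 52787: satisfied.
The claimed |C| lies below the Hamming bound.


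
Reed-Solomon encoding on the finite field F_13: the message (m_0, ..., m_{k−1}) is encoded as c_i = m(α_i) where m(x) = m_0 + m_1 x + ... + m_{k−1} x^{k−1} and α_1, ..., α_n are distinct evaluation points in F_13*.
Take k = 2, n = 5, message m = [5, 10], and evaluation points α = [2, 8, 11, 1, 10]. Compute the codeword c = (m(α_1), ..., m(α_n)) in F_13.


c = [12, 7, 11, 2, 1]

Message polynomial: m(x) = 5 + 10·x (mod 13).
For each evaluation point α_i, compute m(α_i) mod 13:
  α_1 = 2: Horner steps 10 → 12, so m(2) = 12.
  α_2 = 8: Horner steps 10 → 7, so m(8) = 7.
  α_3 = 11: Horner steps 10 → 11, so m(11) = 11.
  α_4 = 1: Horner steps 10 → 2, so m(1) = 2.
  α_5 = 10: Horner steps 10 → 1, so m(10) = 1.
Codeword c = [12, 7, 11, 2, 1] ∈ F_13^5.


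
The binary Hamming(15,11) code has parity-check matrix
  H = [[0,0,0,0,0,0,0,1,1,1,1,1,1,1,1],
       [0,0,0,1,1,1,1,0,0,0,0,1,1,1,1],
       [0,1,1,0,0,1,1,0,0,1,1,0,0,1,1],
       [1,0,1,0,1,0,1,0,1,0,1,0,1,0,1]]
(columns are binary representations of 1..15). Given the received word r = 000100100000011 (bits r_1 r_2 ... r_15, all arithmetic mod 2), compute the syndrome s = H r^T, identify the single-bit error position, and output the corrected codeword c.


s = (0, 0, 1, 0)^T, error position = 2, corrected codeword c = 010100100000011

Compute s = H r^T mod 2 one row at a time:
  s_1 = 0 + 0 + 0 + 0 + 0 + 0 + 1 + 1 = 2 ≡ 0 (mod 2).
  s_2 = 1 + 0 + 0 + 1 + 0 + 0 + 1 + 1 = 4 ≡ 0 (mod 2).
  s_3 = 0 + 0 + 0 + 1 + 0 + 0 + 1 + 1 = 3 ≡ 1 (mod 2).
  s_4 = 0 + 0 + 0 + 1 + 0 + 0 + 0 + 1 = 2 ≡ 0 (mod 2).
s = (0, 0, 1, 0)^T — this equals column 2 of H (binary 0010), so error is at position 2.
Correct: flip bit 2 of r = 000100100000011 to get c = 010100100000011.


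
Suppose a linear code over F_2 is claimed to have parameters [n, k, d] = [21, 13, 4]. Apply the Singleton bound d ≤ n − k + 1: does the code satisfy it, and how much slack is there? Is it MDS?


Singleton RHS = n − k + 1 = 9, slack = 5, bound satisfied, not MDS.

Singleton bound: d ≤ n − k + 1.
Here n = 21, k = 13, so n − k + 1 = 9.
Given d = 4, check d ≤ 9: YES.
Slack = (n − k + 1) − d = 5.
The code is NOT MDS (slack = 5 > 0).
Description: the claimed parameters are [21, 13, 4]_2; such a code would be non-MDS.


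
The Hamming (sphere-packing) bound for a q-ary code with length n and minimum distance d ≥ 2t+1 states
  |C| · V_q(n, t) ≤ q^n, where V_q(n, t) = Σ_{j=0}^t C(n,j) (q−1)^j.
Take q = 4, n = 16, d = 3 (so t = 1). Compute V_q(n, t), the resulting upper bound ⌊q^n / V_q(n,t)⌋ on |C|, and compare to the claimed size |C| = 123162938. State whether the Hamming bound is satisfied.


V_q(n, t) = 49, q^n = 4294967296, Hamming bound = 87652393, |C| = 123162938 > bound (violated).

Step 1: Compute V_q(n, t) = Σ_{j=0}^1 C(n, j) (q−1)^j.
  j = 0: C(16,0)·(3)^0 = 1·1 = 1.
  j = 1: C(16,1)·(3)^1 = 16·3 = 48.
  V_q(n, t) = 1 + 48 = 49.
Step 2: q^n = 4^16 = 4294967296.
Step 3: Hamming bound ⌊q^n / V_q(n,t)⌋ = ⌊4294967296/49⌋ = 87652393.
Step 4: Compare |C| = 123162938 to 87652393: violated.
The claimed |C| lies above the Hamming bound, so no 4-ary code of length 16 with d ≥ 3 can have 123162938 codewords.


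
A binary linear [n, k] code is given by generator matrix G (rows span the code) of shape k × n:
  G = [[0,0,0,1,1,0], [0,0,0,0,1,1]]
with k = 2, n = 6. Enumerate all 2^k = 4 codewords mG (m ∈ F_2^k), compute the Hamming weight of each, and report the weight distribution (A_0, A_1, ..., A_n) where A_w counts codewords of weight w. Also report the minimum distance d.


Weight distribution: A_0 = 1, A_2 = 3. Minimum distance d = 2.

Enumerate all 2^2 = 4 messages m ∈ F_2^2.
For each, compute codeword c = mG in F_2^6, then tally its weight.
  m = 00 → c = 000000, weight = 0.
  m = 10 → c = 000110, weight = 2.
  m = 01 → c = 000011, weight = 2.
  m = 11 → c = 000101, weight = 2.
Tally weights:
  weight 0: 1 codewords.
  weight 2: 3 codewords.
Minimum distance d = smallest w > 0 with A_w > 0 = 2.
Sanity: Σ A_w = 4 = 2^2 = 4 ✓.


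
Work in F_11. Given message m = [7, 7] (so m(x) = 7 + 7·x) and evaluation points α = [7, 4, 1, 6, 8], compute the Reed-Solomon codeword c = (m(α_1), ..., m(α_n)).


c = [1, 2, 3, 5, 8]

Message polynomial: m(x) = 7 + 7·x (mod 11).
For each evaluation point α_i, compute m(α_i) mod 11:
  α_1 = 7: Horner steps 7 → 1, so m(7) = 1.
  α_2 = 4: Horner steps 7 → 2, so m(4) = 2.
  α_3 = 1: Horner steps 7 → 3, so m(1) = 3.
  α_4 = 6: Horner steps 7 → 5, so m(6) = 5.
  α_5 = 8: Horner steps 7 → 8, so m(8) = 8.
Codeword c = [1, 2, 3, 5, 8] ∈ F_11^5.


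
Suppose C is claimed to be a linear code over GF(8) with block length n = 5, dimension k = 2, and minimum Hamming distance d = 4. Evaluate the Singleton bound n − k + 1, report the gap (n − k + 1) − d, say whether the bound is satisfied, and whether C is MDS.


Singleton RHS = n − k + 1 = 4, slack = 0, bound satisfied, MDS.

Singleton bound: d ≤ n − k + 1.
Here n = 5, k = 2, so n − k + 1 = 4.
Given d = 4, check d ≤ 4: YES.
Slack = (n − k + 1) − d = 0.
The code is MDS (slack = 0).
Description: the claimed parameters are [5, 2, 4]_8; such a code would be MDS (meets Singleton bound).


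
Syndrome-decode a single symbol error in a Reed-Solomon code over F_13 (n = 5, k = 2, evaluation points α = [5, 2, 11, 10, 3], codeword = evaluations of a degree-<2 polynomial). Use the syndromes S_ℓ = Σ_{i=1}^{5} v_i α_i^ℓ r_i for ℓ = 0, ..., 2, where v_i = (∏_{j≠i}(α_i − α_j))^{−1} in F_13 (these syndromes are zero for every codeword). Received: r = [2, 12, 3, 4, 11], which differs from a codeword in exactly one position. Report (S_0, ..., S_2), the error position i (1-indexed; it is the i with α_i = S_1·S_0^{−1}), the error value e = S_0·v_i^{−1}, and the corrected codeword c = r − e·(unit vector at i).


S = (10, 11, 3), error at position 1, error magnitude e = 6, c = [9, 12, 3, 4, 11].

Step 1: column multipliers v_i = (∏_{j≠i}(α_i − α_j))^{−1} mod 13.
  i = 1 (α = 5): (5−2)(5−11)(5−10)(5−3) = 3·(−6)·(−5)·2 = 180 ≡ 11, so v_1 = 11^{−1} = 6 (mod 13).
  i = 2 (α = 2): (2−5)(2−11)(2−10)(2−3) = (−3)·(−9)·(−8)·(−1) = 216 ≡ 8, so v_2 = 8^{−1} = 5 (mod 13).
  i = 3 (α = 11): (11−5)(11−2)(11−10)(11−3) = 6·9·1·8 = 432 ≡ 3, so v_3 = 3^{−1} = 9 (mod 13).
  i = 4 (α = 10): (10−5)(10−2)(10−11)(10−3) = 5·8·(−1)·7 = −280 ≡ 6, so v_4 = 6^{−1} = 11 (mod 13).
  i = 5 (α = 3): (3−5)(3−2)(3−11)(3−10) = (−2)·1·(−8)·(−7) = −112 ≡ 5, so v_5 = 5^{−1} = 8 (mod 13).
  v = [6, 5, 9, 11, 8].
Step 2: syndromes of r = [2, 12, 3, 4, 11] (all sums mod 13).
  S_0 = Σ v_i r_i = 6·2 + 5·12 + 9·3 + 11·4 + 8·11 = 231 ≡ 10.
  S_1 = Σ v_i α_i r_i = 6·5·2 + 5·2·12 + 9·11·3 + 11·10·4 + 8·3·11 = 1181 ≡ 11.
  α_i^2 mod 13 = [12, 4, 4, 9, 9].
  S_2 = Σ v_i α_i^2 r_i = 6·12·2 + 5·4·12 + 9·4·3 + 11·9·4 + 8·9·11 = 1680 ≡ 3.
  S = (10, 11, 3) ≠ 0, so r is not a codeword (an error is present).
Step 3: locate the error. For a single error e at position i, S_ℓ = v_i·e·α_i^ℓ, so α_err = S_1/S_0.
  S_0^{−1} = 10^{−1} = 4 (mod 13), so α_err = 11·4 = 44 ≡ 5 = α_1. Error position i = 1.
  Consistency check: S_2/S_1 = 3·6 = 18 ≡ 5 = α_err ✓ (single-error assumption holds).
Step 4: error magnitude e = S_0/v_1 = S_0·∏_{j≠1}(α_1 − α_j) = 10·11 = 110 ≡ 6 (mod 13).
Step 5: correct position 1: c_1 = r_1 − e = 2 − 6 ≡ 9 (mod 13). Hence c = [9, 12, 3, 4, 11].
  Check: interpolating c through the α_i gives m(x) = 1 + 12·x (degree < 2) with m(α_i) = c_i for every i, so c is indeed a codeword.


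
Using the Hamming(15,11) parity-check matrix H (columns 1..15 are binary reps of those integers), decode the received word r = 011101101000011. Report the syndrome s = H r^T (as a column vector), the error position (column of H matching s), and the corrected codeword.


s = (1, 1, 0, 0)^T, error position = 12, corrected codeword c = 011101101001011

Compute s = H r^T mod 2 one row at a time:
  s_1 = 0 + 1 + 0 + 0 + 0 + 0 + 1 + 1 = 3 ≡ 1 (mod 2).
  s_2 = 1 + 0 + 1 + 1 + 0 + 0 + 1 + 1 = 5 ≡ 1 (mod 2).
  s_3 = 1 + 1 + 1 + 1 + 0 + 0 + 1 + 1 = 6 ≡ 0 (mod 2).
  s_4 = 0 + 1 + 0 + 1 + 1 + 0 + 0 + 1 = 4 ≡ 0 (mod 2).
s = (1, 1, 0, 0)^T — this equals column 12 of H (binary 1100), so error is at position 12.
Correct: flip bit 12 of r = 011101101000011 to get c = 011101101001011.


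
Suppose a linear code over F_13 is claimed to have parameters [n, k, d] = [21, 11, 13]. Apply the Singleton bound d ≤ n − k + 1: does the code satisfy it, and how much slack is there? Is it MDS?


Singleton RHS = n − k + 1 = 11, slack = -2, bound violated (no such code; not MDS).

Singleton bound: d ≤ n − k + 1.
Here n = 21, k = 11, so n − k + 1 = 11.
Given d = 13, check d ≤ 11: NO.
Slack = (n − k + 1) − d = -2.
The slack is negative: d = 13 exceeds n − k + 1 = 11 by 2, so the Singleton bound is violated and no linear [21, 11, 13]_13 code can exist. In particular it is not MDS (MDS requires d = n − k + 1 exactly).
Description: the claimed parameters are [21, 11, 13]_13; such a code would be impossible (violates the Singleton bound).


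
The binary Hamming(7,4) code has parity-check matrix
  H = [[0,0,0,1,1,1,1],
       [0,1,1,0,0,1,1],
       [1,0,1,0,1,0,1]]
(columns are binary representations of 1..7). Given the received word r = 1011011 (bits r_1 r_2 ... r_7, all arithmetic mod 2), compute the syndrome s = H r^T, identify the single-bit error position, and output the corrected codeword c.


s = (1, 1, 1)^T, error position = 7, corrected codeword c = 1011010

Compute s = H r^T mod 2 one row at a time:
  s_1 = 1 + 0 + 1 + 1 = 3 ≡ 1 (mod 2).
  s_2 = 0 + 1 + 1 + 1 = 3 ≡ 1 (mod 2).
  s_3 = 1 + 1 + 0 + 1 = 3 ≡ 1 (mod 2).
s = (1, 1, 1)^T — this equals column 7 of H (binary 111), so error is at position 7.
Correct: flip bit 7 of r = 1011011 to get c = 1011010.


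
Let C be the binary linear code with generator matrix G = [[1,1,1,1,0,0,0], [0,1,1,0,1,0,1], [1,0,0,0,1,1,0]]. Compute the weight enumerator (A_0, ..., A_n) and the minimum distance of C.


Weight distribution: A_0 = 1, A_3 = 2, A_4 = 3, A_5 = 2. Minimum distance d = 3.

Enumerate all 2^3 = 8 messages m ∈ F_2^3.
For each, compute codeword c = mG in F_2^7, then tally its weight.
  m = 000 → c = 0000000, weight = 0.
  m = 100 → c = 1111000, weight = 4.
  m = 010 → c = 0110101, weight = 4.
  m = 110 → c = 1001101, weight = 4.
  m = 001 → c = 1000110, weight = 3.
  m = 101 → c = 0111110, weight = 5.
  m = 011 → c = 1110011, weight = 5.
  m = 111 → c = 0001011, weight = 3.
Tally weights:
  weight 0: 1 codewords.
  weight 3: 2 codewords.
  weight 4: 3 codewords.
  weight 5: 2 codewords.
Minimum distance d = smallest w > 0 with A_w > 0 = 3.
Sanity: Σ A_w = 8 = 2^3 = 8 ✓.


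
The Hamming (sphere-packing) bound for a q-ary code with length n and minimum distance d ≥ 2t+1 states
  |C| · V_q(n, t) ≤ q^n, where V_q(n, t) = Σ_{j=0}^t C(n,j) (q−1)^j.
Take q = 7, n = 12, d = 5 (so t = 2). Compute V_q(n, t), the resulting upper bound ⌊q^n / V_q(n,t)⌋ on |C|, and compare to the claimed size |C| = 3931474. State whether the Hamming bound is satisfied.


V_q(n, t) = 2449, q^n = 13841287201, Hamming bound = 5651811, |C| = 3931474 ≤ bound (satisfied).

Step 1: Compute V_q(n, t) = Σ_{j=0}^2 C(n, j) (q−1)^j.
  j = 0: C(12,0)·(6)^0 = 1·1 = 1.
  j = 1: C(12,1)·(6)^1 = 12·6 = 72.
  j = 2: C(12,2)·(6)^2 = 66·36 = 2376.
  V_q(n, t) = 1 + 72 + 2376 = 2449.
Step 2: q^n = 7^12 = 13841287201.
Step 3: Hamming bound ⌊q^n / V_q(n,t)⌋ = ⌊13841287201/2449⌋ = 5651811.
Step 4: Compare |C| = 3931474 to 5651811: satisfied.
The claimed |C| lies below the Hamming bound.


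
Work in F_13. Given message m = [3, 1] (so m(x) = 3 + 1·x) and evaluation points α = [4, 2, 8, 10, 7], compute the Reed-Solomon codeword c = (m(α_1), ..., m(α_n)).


c = [7, 5, 11, 0, 10]

Message polynomial: m(x) = 3 + 1·x (mod 13).
For each evaluation point α_i, compute m(α_i) mod 13:
  α_1 = 4: Horner steps 1 → 7, so m(4) = 7.
  α_2 = 2: Horner steps 1 → 5, so m(2) = 5.
  α_3 = 8: Horner steps 1 → 11, so m(8) = 11.
  α_4 = 10: Horner steps 1 → 0, so m(10) = 0.
  α_5 = 7: Horner steps 1 → 10, so m(7) = 10.
Codeword c = [7, 5, 11, 0, 10] ∈ F_13^5.


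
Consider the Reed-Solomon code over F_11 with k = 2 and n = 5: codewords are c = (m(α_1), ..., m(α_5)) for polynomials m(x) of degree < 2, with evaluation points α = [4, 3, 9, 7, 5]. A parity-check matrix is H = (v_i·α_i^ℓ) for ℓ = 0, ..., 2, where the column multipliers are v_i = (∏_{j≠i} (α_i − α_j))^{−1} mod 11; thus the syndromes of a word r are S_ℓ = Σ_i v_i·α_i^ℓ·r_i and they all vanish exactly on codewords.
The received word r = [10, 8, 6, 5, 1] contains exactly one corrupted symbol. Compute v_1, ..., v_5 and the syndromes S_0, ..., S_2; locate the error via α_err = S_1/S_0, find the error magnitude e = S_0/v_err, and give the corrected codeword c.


S = (7, 8, 6), error at position 3, error magnitude e = 8, c = [10, 8, 9, 5, 1].

Step 1: column multipliers v_i = (∏_{j≠i}(α_i − α_j))^{−1} mod 11.
  i = 1 (α = 4): (4−3)(4−9)(4−7)(4−5) = 1·(−5)·(−3)·(−1) = −15 ≡ 7, so v_1 = 7^{−1} = 8 (mod 11).
  i = 2 (α = 3): (3−4)(3−9)(3−7)(3−5) = (−1)·(−6)·(−4)·(−2) = 48 ≡ 4, so v_2 = 4^{−1} = 3 (mod 11).
  i = 3 (α = 9): (9−4)(9−3)(9−7)(9−5) = 5·6·2·4 = 240 ≡ 9, so v_3 = 9^{−1} = 5 (mod 11).
  i = 4 (α = 7): (7−4)(7−3)(7−9)(7−5) = 3·4·(−2)·2 = −48 ≡ 7, so v_4 = 7^{−1} = 8 (mod 11).
  i = 5 (α = 5): (5−4)(5−3)(5−9)(5−7) = 1·2·(−4)·(−2) = 16 ≡ 5, so v_5 = 5^{−1} = 9 (mod 11).
  v = [8, 3, 5, 8, 9].
Step 2: syndromes of r = [10, 8, 6, 5, 1] (all sums mod 11).
  S_0 = Σ v_i r_i = 8·10 + 3·8 + 5·6 + 8·5 + 9·1 = 183 ≡ 7.
  S_1 = Σ v_i α_i r_i = 8·4·10 + 3·3·8 + 5·9·6 + 8·7·5 + 9·5·1 = 987 ≡ 8.
  α_i^2 mod 11 = [5, 9, 4, 5, 3].
  S_2 = Σ v_i α_i^2 r_i = 8·5·10 + 3·9·8 + 5·4·6 + 8·5·5 + 9·3·1 = 963 ≡ 6.
  S = (7, 8, 6) ≠ 0, so r is not a codeword (an error is present).
Step 3: locate the error. For a single error e at position i, S_ℓ = v_i·e·α_i^ℓ, so α_err = S_1/S_0.
  S_0^{−1} = 7^{−1} = 8 (mod 11), so α_err = 8·8 = 64 ≡ 9 = α_3. Error position i = 3.
  Consistency check: S_2/S_1 = 6·7 = 42 ≡ 9 = α_err ✓ (single-error assumption holds).
Step 4: error magnitude e = S_0/v_3 = S_0·∏_{j≠3}(α_3 − α_j) = 7·9 = 63 ≡ 8 (mod 11).
Step 5: correct position 3: c_3 = r_3 − e = 6 − 8 ≡ 9 (mod 11). Hence c = [10, 8, 9, 5, 1].
  Check: interpolating c through the α_i gives m(x) = 2 + 2·x (degree < 2) with m(α_i) = c_i for every i, so c is indeed a codeword.


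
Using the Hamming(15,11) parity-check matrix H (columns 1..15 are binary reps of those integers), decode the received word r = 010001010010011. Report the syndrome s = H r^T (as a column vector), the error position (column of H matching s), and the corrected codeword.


s = (0, 1, 1, 0)^T, error position = 6, corrected codeword c = 010000010010011

Compute s = H r^T mod 2 one row at a time:
  s_1 = 1 + 0 + 0 + 1 + 0 + 0 + 1 + 1 = 4 ≡ 0 (mod 2).
  s_2 = 0 + 0 + 1 + 0 + 0 + 0 + 1 + 1 = 3 ≡ 1 (mod 2).
  s_3 = 1 + 0 + 1 + 0 + 0 + 1 + 1 + 1 = 5 ≡ 1 (mod 2).
  s_4 = 0 + 0 + 0 + 0 + 0 + 1 + 0 + 1 = 2 ≡ 0 (mod 2).
s = (0, 1, 1, 0)^T — this equals column 6 of H (binary 0110), so error is at position 6.
Correct: flip bit 6 of r = 010001010010011 to get c = 010000010010011.


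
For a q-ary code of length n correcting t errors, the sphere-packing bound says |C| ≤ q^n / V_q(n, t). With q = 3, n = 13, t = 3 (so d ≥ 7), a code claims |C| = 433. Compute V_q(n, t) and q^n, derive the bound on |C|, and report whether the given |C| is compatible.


V_q(n, t) = 2627, q^n = 1594323, Hamming bound = 606, |C| = 433 ≤ bound (satisfied).

Step 1: Compute V_q(n, t) = Σ_{j=0}^3 C(n, j) (q−1)^j.
  j = 0: C(13,0)·(2)^0 = 1·1 = 1.
  j = 1: C(13,1)·(2)^1 = 13·2 = 26.
  j = 2: C(13,2)·(2)^2 = 78·4 = 312.
  j = 3: C(13,3)·(2)^3 = 286·8 = 2288.
  V_q(n, t) = 1 + 26 + 312 + 2288 = 2627.
Step 2: q^n = 3^13 = 1594323.
Step 3: Hamming bound ⌊q^n / V_q(n,t)⌋ = ⌊1594323/2627⌋ = 606.
Step 4: Compare |C| = 433 to 606: satisfied.
The claimed |C| lies below the Hamming bound.


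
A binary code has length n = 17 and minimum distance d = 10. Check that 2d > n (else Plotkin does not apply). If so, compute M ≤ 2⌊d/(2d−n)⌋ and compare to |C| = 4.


Plotkin bound M ≤ 6; given |C| = 4 ≤ bound (satisfied).

Check applicability: 2d = 20, n = 17.
2d − n = 3 > 0, so Plotkin applies.
Compute d/(2d−n) = 10/3 ≈ 3.3333.
⌊d/(2d−n)⌋ = 3.
Plotkin bound: M ≤ 2·3 = 6.
Given |C| = 4, check: satisfied.
This |C| is below the Plotkin bound.


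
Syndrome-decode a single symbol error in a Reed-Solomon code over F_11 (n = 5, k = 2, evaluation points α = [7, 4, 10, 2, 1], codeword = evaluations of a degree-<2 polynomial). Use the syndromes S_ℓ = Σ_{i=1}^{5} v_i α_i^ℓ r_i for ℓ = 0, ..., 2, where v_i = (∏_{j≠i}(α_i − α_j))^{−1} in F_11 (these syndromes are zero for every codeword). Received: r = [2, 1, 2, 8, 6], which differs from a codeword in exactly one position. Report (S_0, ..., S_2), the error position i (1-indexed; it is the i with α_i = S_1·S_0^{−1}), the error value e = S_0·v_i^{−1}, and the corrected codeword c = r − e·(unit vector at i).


S = (10, 4, 6), error at position 1, error magnitude e = 6, c = [7, 1, 2, 8, 6].

Step 1: column multipliers v_i = (∏_{j≠i}(α_i − α_j))^{−1} mod 11.
  i = 1 (α = 7): (7−4)(7−10)(7−2)(7−1) = 3·(−3)·5·6 = −270 ≡ 5, so v_1 = 5^{−1} = 9 (mod 11).
  i = 2 (α = 4): (4−7)(4−10)(4−2)(4−1) = (−3)·(−6)·2·3 = 108 ≡ 9, so v_2 = 9^{−1} = 5 (mod 11).
  i = 3 (α = 10): (10−7)(10−4)(10−2)(10−1) = 3·6·8·9 = 1296 ≡ 9, so v_3 = 9^{−1} = 5 (mod 11).
  i = 4 (α = 2): (2−7)(2−4)(2−10)(2−1) = (−5)·(−2)·(−8)·1 = −80 ≡ 8, so v_4 = 8^{−1} = 7 (mod 11).
  i = 5 (α = 1): (1−7)(1−4)(1−10)(1−2) = (−6)·(−3)·(−9)·(−1) = 162 ≡ 8, so v_5 = 8^{−1} = 7 (mod 11).
  v = [9, 5, 5, 7, 7].
Step 2: syndromes of r = [2, 1, 2, 8, 6] (all sums mod 11).
  S_0 = Σ v_i r_i = 9·2 + 5·1 + 5·2 + 7·8 + 7·6 = 131 ≡ 10.
  S_1 = Σ v_i α_i r_i = 9·7·2 + 5·4·1 + 5·10·2 + 7·2·8 + 7·1·6 = 400 ≡ 4.
  α_i^2 mod 11 = [5, 5, 1, 4, 1].
  S_2 = Σ v_i α_i^2 r_i = 9·5·2 + 5·5·1 + 5·1·2 + 7·4·8 + 7·1·6 = 391 ≡ 6.
  S = (10, 4, 6) ≠ 0, so r is not a codeword (an error is present).
Step 3: locate the error. For a single error e at position i, S_ℓ = v_i·e·α_i^ℓ, so α_err = S_1/S_0.
  S_0^{−1} = 10^{−1} = 10 (mod 11), so α_err = 4·10 = 40 ≡ 7 = α_1. Error position i = 1.
  Consistency check: S_2/S_1 = 6·3 = 18 ≡ 7 = α_err ✓ (single-error assumption holds).
Step 4: error magnitude e = S_0/v_1 = S_0·∏_{j≠1}(α_1 − α_j) = 10·5 = 50 ≡ 6 (mod 11).
Step 5: correct position 1: c_1 = r_1 − e = 2 − 6 ≡ 7 (mod 11). Hence c = [7, 1, 2, 8, 6].
  Check: interpolating c through the α_i gives m(x) = 4 + 2·x (degree < 2) with m(α_i) = c_i for every i, so c is indeed a codeword.


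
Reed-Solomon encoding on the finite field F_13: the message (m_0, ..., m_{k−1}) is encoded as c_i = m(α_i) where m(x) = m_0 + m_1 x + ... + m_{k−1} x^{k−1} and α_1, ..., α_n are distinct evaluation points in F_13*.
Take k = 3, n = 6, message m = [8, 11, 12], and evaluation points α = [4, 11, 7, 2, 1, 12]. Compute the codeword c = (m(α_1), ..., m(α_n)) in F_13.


c = [10, 8, 10, 0, 5, 9]

Message polynomial: m(x) = 8 + 11·x + 12·x^2 (mod 13).
For each evaluation point α_i, compute m(α_i) mod 13:
  α_1 = 4: Horner steps 12 → 7 → 10, so m(4) = 10.
  α_2 = 11: Horner steps 12 → 0 → 8, so m(11) = 8.
  α_3 = 7: Horner steps 12 → 4 → 10, so m(7) = 10.
  α_4 = 2: Horner steps 12 → 9 → 0, so m(2) = 0.
  α_5 = 1: Horner steps 12 → 10 → 5, so m(1) = 5.
  α_6 = 12: Horner steps 12 → 12 → 9, so m(12) = 9.
Codeword c = [10, 8, 10, 0, 5, 9] ∈ F_13^6.


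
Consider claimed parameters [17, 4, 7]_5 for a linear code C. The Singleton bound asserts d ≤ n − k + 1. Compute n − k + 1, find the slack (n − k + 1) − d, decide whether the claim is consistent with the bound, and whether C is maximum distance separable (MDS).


Singleton RHS = n − k + 1 = 14, slack = 7, bound satisfied, not MDS.

Singleton bound: d ≤ n − k + 1.
Here n = 17, k = 4, so n − k + 1 = 14.
Given d = 7, check d ≤ 14: YES.
Slack = (n − k + 1) − d = 7.
The code is NOT MDS (slack = 7 > 0).
Description: the claimed parameters are [17, 4, 7]_5; such a code would be non-MDS.


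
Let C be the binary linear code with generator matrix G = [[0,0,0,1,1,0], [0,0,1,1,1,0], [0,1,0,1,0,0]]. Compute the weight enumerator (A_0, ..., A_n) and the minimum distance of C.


Weight distribution: A_0 = 1, A_1 = 1, A_2 = 3, A_3 = 3. Minimum distance d = 1.

Enumerate all 2^3 = 8 messages m ∈ F_2^3.
For each, compute codeword c = mG in F_2^6, then tally its weight.
  m = 000 → c = 000000, weight = 0.
  m = 100 → c = 000110, weight = 2.
  m = 010 → c = 001110, weight = 3.
  m = 110 → c = 001000, weight = 1.
  m = 001 → c = 010100, weight = 2.
  m = 101 → c = 010010, weight = 2.
  m = 011 → c = 011010, weight = 3.
  m = 111 → c = 011100, weight = 3.
Tally weights:
  weight 0: 1 codewords.
  weight 1: 1 codewords.
  weight 2: 3 codewords.
  weight 3: 3 codewords.
Minimum distance d = smallest w > 0 with A_w > 0 = 1.
Sanity: Σ A_w = 8 = 2^3 = 8 ✓.


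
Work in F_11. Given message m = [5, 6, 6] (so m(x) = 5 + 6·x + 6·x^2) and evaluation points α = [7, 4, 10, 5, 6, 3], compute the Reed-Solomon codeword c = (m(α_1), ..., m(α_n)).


c = [0, 4, 5, 9, 4, 0]

Message polynomial: m(x) = 5 + 6·x + 6·x^2 (mod 11).
For each evaluation point α_i, compute m(α_i) mod 11:
  α_1 = 7: Horner steps 6 → 4 → 0, so m(7) = 0.
  α_2 = 4: Horner steps 6 → 8 → 4, so m(4) = 4.
  α_3 = 10: Horner steps 6 → 0 → 5, so m(10) = 5.
  α_4 = 5: Horner steps 6 → 3 → 9, so m(5) = 9.
  α_5 = 6: Horner steps 6 → 9 → 4, so m(6) = 4.
  α_6 = 3: Horner steps 6 → 2 → 0, so m(3) = 0.
Codeword c = [0, 4, 5, 9, 4, 0] ∈ F_11^6.


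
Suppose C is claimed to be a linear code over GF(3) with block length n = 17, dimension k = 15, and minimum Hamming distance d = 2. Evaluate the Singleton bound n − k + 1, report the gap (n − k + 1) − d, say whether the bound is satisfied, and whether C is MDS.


Singleton RHS = n − k + 1 = 3, slack = 1, bound satisfied, not MDS.

Singleton bound: d ≤ n − k + 1.
Here n = 17, k = 15, so n − k + 1 = 3.
Given d = 2, check d ≤ 3: YES.
Slack = (n − k + 1) − d = 1.
The code is NOT MDS (slack = 1 > 0).
Description: the claimed parameters are [17, 15, 2]_3; such a code would be non-MDS.


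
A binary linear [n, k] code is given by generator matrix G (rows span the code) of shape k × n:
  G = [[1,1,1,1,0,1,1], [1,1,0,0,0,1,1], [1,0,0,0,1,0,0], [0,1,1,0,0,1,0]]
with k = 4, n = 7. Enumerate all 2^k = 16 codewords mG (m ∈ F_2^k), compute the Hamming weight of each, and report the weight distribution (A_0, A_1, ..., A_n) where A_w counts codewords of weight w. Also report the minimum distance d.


Weight distribution: A_0 = 1, A_2 = 2, A_3 = 6, A_4 = 3, A_5 = 2, A_6 = 2. Minimum distance d = 2.

Enumerate all 2^4 = 16 messages m ∈ F_2^4.
For each, compute codeword c = mG in F_2^7, then tally its weight.
  m = 0000 → c = 0000000, weight = 0.
  m = 1000 → c = 1111011, weight = 6.
  m = 0100 → c = 1100011, weight = 4.
  m = 1100 → c = 0011000, weight = 2.
  m = 0010 → c = 1000100, weight = 2.
  m = 1010 → c = 0111111, weight = 6.
  m = 0110 → c = 0100111, weight = 4.
  m = 1110 → c = 1011100, weight = 4.
  m = 0001 → c = 0110010, weight = 3.
  m = 1001 → c = 1001001, weight = 3.
  m = 0101 → c = 1010001, weight = 3.
  m = 1101 → c = 0101010, weight = 3.
  m = 0011 → c = 1110110, weight = 5.
  m = 1011 → c = 0001101, weight = 3.
  m = 0111 → c = 0010101, weight = 3.
  m = 1111 → c = 1101110, weight = 5.
Tally weights:
  weight 0: 1 codewords.
  weight 2: 2 codewords.
  weight 3: 6 codewords.
  weight 4: 3 codewords.
  weight 5: 2 codewords.
  weight 6: 2 codewords.
Minimum distance d = smallest w > 0 with A_w > 0 = 2.
Sanity: Σ A_w = 16 = 2^4 = 16 ✓.


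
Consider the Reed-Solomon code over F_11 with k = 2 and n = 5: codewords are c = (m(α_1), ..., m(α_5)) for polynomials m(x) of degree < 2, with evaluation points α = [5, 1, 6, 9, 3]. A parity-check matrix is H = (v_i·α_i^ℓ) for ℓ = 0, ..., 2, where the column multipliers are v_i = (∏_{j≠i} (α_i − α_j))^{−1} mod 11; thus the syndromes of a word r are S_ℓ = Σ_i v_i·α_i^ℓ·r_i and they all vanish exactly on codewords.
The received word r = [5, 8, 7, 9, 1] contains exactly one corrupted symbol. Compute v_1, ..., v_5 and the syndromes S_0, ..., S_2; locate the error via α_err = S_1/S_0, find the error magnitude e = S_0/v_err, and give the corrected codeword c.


S = (10, 2, 7), error at position 4, error magnitude e = 7, c = [5, 8, 7, 2, 1].

Step 1: column multipliers v_i = (∏_{j≠i}(α_i − α_j))^{−1} mod 11.
  i = 1 (α = 5): (5−1)(5−6)(5−9)(5−3) = 4·(−1)·(−4)·2 = 32 ≡ 10, so v_1 = 10^{−1} = 10 (mod 11).
  i = 2 (α = 1): (1−5)(1−6)(1−9)(1−3) = (−4)·(−5)·(−8)·(−2) = 320 ≡ 1, so v_2 = 1^{−1} = 1 (mod 11).
  i = 3 (α = 6): (6−5)(6−1)(6−9)(6−3) = 1·5·(−3)·3 = −45 ≡ 10, so v_3 = 10^{−1} = 10 (mod 11).
  i = 4 (α = 9): (9−5)(9−1)(9−6)(9−3) = 4·8·3·6 = 576 ≡ 4, so v_4 = 4^{−1} = 3 (mod 11).
  i = 5 (α = 3): (3−5)(3−1)(3−6)(3−9) = (−2)·2·(−3)·(−6) = −72 ≡ 5, so v_5 = 5^{−1} = 9 (mod 11).
  v = [10, 1, 10, 3, 9].
Step 2: syndromes of r = [5, 8, 7, 9, 1] (all sums mod 11).
  S_0 = Σ v_i r_i = 10·5 + 1·8 + 10·7 + 3·9 + 9·1 = 164 ≡ 10.
  S_1 = Σ v_i α_i r_i = 10·5·5 + 1·1·8 + 10·6·7 + 3·9·9 + 9·3·1 = 948 ≡ 2.
  α_i^2 mod 11 = [3, 1, 3, 4, 9].
  S_2 = Σ v_i α_i^2 r_i = 10·3·5 + 1·1·8 + 10·3·7 + 3·4·9 + 9·9·1 = 557 ≡ 7.
  S = (10, 2, 7) ≠ 0, so r is not a codeword (an error is present).
Step 3: locate the error. For a single error e at position i, S_ℓ = v_i·e·α_i^ℓ, so α_err = S_1/S_0.
  S_0^{−1} = 10^{−1} = 10 (mod 11), so α_err = 2·10 = 20 ≡ 9 = α_4. Error position i = 4.
  Consistency check: S_2/S_1 = 7·6 = 42 ≡ 9 = α_err ✓ (single-error assumption holds).
Step 4: error magnitude e = S_0/v_4 = S_0·∏_{j≠4}(α_4 − α_j) = 10·4 = 40 ≡ 7 (mod 11).
Step 5: correct position 4: c_4 = r_4 − e = 9 − 7 ≡ 2 (mod 11). Hence c = [5, 8, 7, 2, 1].
  Check: interpolating c through the α_i gives m(x) = 6 + 2·x (degree < 2) with m(α_i) = c_i for every i, so c is indeed a codeword.


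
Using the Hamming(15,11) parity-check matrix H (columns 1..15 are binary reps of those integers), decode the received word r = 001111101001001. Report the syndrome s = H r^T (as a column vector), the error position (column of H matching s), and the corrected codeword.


s = (1, 0, 0, 1)^T, error position = 9, corrected codeword c = 001111100001001

Compute s = H r^T mod 2 one row at a time:
  s_1 = 0 + 1 + 0 + 0 + 1 + 0 + 0 + 1 = 3 ≡ 1 (mod 2).
  s_2 = 1 + 1 + 1 + 1 + 1 + 0 + 0 + 1 = 6 ≡ 0 (mod 2).
  s_3 = 0 + 1 + 1 + 1 + 0 + 0 + 0 + 1 = 4 ≡ 0 (mod 2).
  s_4 = 0 + 1 + 1 + 1 + 1 + 0 + 0 + 1 = 5 ≡ 1 (mod 2).
s = (1, 0, 0, 1)^T — this equals column 9 of H (binary 1001), so error is at position 9.
Correct: flip bit 9 of r = 001111101001001 to get c = 001111100001001.


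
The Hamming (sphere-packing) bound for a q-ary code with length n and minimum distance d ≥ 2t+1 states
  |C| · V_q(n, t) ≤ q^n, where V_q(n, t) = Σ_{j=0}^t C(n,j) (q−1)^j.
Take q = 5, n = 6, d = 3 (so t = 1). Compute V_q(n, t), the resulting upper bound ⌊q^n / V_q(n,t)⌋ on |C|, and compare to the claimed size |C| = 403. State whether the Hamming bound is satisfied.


V_q(n, t) = 25, q^n = 15625, Hamming bound = 625, |C| = 403 ≤ bound (satisfied).

Step 1: Compute V_q(n, t) = Σ_{j=0}^1 C(n, j) (q−1)^j.
  j = 0: C(6,0)·(4)^0 = 1·1 = 1.
  j = 1: C(6,1)·(4)^1 = 6·4 = 24.
  V_q(n, t) = 1 + 24 = 25.
Step 2: q^n = 5^6 = 15625.
Step 3: Hamming bound ⌊q^n / V_q(n,t)⌋ = ⌊15625/25⌋ = 625.
Step 4: Compare |C| = 403 to 625: satisfied.
The claimed |C| lies below the Hamming bound.


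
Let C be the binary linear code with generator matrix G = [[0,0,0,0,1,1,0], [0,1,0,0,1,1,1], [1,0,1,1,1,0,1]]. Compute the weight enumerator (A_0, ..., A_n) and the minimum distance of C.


Weight distribution: A_0 = 1, A_2 = 2, A_4 = 1, A_5 = 4. Minimum distance d = 2.

Enumerate all 2^3 = 8 messages m ∈ F_2^3.
For each, compute codeword c = mG in F_2^7, then tally its weight.
  m = 000 → c = 0000000, weight = 0.
  m = 100 → c = 0000110, weight = 2.
  m = 010 → c = 0100111, weight = 4.
  m = 110 → c = 0100001, weight = 2.
  m = 001 → c = 1011101, weight = 5.
  m = 101 → c = 1011011, weight = 5.
  m = 011 → c = 1111010, weight = 5.
  m = 111 → c = 1111100, weight = 5.
Tally weights:
  weight 0: 1 codewords.
  weight 2: 2 codewords.
  weight 4: 1 codewords.
  weight 5: 4 codewords.
Minimum distance d = smallest w > 0 with A_w > 0 = 2.
Sanity: Σ A_w = 8 = 2^3 = 8 ✓.


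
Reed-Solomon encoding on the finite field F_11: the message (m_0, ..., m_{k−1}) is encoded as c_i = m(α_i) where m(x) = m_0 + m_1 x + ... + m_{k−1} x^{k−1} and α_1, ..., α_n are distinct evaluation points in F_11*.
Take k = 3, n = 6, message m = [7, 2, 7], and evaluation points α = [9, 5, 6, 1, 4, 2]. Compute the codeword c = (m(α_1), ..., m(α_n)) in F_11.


c = [9, 5, 7, 5, 6, 6]

Message polynomial: m(x) = 7 + 2·x + 7·x^2 (mod 11).
For each evaluation point α_i, compute m(α_i) mod 11:
  α_1 = 9: Horner steps 7 → 10 → 9, so m(9) = 9.
  α_2 = 5: Horner steps 7 → 4 → 5, so m(5) = 5.
  α_3 = 6: Horner steps 7 → 0 → 7, so m(6) = 7.
  α_4 = 1: Horner steps 7 → 9 → 5, so m(1) = 5.
  α_5 = 4: Horner steps 7 → 8 → 6, so m(4) = 6.
  α_6 = 2: Horner steps 7 → 5 → 6, so m(2) = 6.
Codeword c = [9, 5, 7, 5, 6, 6] ∈ F_11^6.


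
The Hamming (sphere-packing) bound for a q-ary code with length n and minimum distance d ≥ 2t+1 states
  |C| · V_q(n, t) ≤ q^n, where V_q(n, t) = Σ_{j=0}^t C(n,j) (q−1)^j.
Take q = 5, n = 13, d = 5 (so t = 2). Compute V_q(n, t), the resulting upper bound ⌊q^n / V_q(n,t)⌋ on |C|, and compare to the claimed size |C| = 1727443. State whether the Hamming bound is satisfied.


V_q(n, t) = 1301, q^n = 1220703125, Hamming bound = 938280, |C| = 1727443 > bound (violated).

Step 1: Compute V_q(n, t) = Σ_{j=0}^2 C(n, j) (q−1)^j.
  j = 0: C(13,0)·(4)^0 = 1·1 = 1.
  j = 1: C(13,1)·(4)^1 = 13·4 = 52.
  j = 2: C(13,2)·(4)^2 = 78·16 = 1248.
  V_q(n, t) = 1 + 52 + 1248 = 1301.
Step 2: q^n = 5^13 = 1220703125.
Step 3: Hamming bound ⌊q^n / V_q(n,t)⌋ = ⌊1220703125/1301⌋ = 938280.
Step 4: Compare |C| = 1727443 to 938280: violated.
The claimed |C| lies above the Hamming bound, so no 5-ary code of length 13 with d ≥ 5 can have 1727443 codewords.


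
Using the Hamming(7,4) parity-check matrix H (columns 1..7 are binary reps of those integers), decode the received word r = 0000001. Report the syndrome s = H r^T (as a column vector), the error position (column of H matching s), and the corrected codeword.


s = (1, 1, 1)^T, error position = 7, corrected codeword c = 0000000

Compute s = H r^T mod 2 one row at a time:
  s_1 = 0 + 0 + 0 + 1 = 1 ≡ 1 (mod 2).
  s_2 = 0 + 0 + 0 + 1 = 1 ≡ 1 (mod 2).
  s_3 = 0 + 0 + 0 + 1 = 1 ≡ 1 (mod 2).
s = (1, 1, 1)^T — this equals column 7 of H (binary 111), so error is at position 7.
Correct: flip bit 7 of r = 0000001 to get c = 0000000.


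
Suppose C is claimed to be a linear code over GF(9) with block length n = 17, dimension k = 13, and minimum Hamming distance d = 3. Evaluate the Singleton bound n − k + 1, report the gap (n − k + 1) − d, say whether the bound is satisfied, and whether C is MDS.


Singleton RHS = n − k + 1 = 5, slack = 2, bound satisfied, not MDS.

Singleton bound: d ≤ n − k + 1.
Here n = 17, k = 13, so n − k + 1 = 5.
Given d = 3, check d ≤ 5: YES.
Slack = (n − k + 1) − d = 2.
The code is NOT MDS (slack = 2 > 0).
Description: the claimed parameters are [17, 13, 3]_9; such a code would be non-MDS.


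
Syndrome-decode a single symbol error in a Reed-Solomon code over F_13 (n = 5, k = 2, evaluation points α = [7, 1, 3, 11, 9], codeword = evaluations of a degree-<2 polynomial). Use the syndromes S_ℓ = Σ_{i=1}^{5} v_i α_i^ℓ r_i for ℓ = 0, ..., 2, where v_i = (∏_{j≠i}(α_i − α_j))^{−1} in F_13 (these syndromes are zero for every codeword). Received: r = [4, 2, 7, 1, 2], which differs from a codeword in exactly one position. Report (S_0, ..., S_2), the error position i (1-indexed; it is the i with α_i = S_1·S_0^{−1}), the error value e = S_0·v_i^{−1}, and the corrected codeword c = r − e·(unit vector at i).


S = (2, 5, 6), error at position 5, error magnitude e = 6, c = [4, 2, 7, 1, 9].

Step 1: column multipliers v_i = (∏_{j≠i}(α_i − α_j))^{−1} mod 13.
  i = 1 (α = 7): (7−1)(7−3)(7−11)(7−9) = 6·4·(−4)·(−2) = 192 ≡ 10, so v_1 = 10^{−1} = 4 (mod 13).
  i = 2 (α = 1): (1−7)(1−3)(1−11)(1−9) = (−6)·(−2)·(−10)·(−8) = 960 ≡ 11, so v_2 = 11^{−1} = 6 (mod 13).
  i = 3 (α = 3): (3−7)(3−1)(3−11)(3−9) = (−4)·2·(−8)·(−6) = −384 ≡ 6, so v_3 = 6^{−1} = 11 (mod 13).
  i = 4 (α = 11): (11−7)(11−1)(11−3)(11−9) = 4·10·8·2 = 640 ≡ 3, so v_4 = 3^{−1} = 9 (mod 13).
  i = 5 (α = 9): (9−7)(9−1)(9−3)(9−11) = 2·8·6·(−2) = −192 ≡ 3, so v_5 = 3^{−1} = 9 (mod 13).
  v = [4, 6, 11, 9, 9].
Step 2: syndromes of r = [4, 2, 7, 1, 2] (all sums mod 13).
  S_0 = Σ v_i r_i = 4·4 + 6·2 + 11·7 + 9·1 + 9·2 = 132 ≡ 2.
  S_1 = Σ v_i α_i r_i = 4·7·4 + 6·1·2 + 11·3·7 + 9·11·1 + 9·9·2 = 616 ≡ 5.
  α_i^2 mod 13 = [10, 1, 9, 4, 3].
  S_2 = Σ v_i α_i^2 r_i = 4·10·4 + 6·1·2 + 11·9·7 + 9·4·1 + 9·3·2 = 955 ≡ 6.
  S = (2, 5, 6) ≠ 0, so r is not a codeword (an error is present).
Step 3: locate the error. For a single error e at position i, S_ℓ = v_i·e·α_i^ℓ, so α_err = S_1/S_0.
  S_0^{−1} = 2^{−1} = 7 (mod 13), so α_err = 5·7 = 35 ≡ 9 = α_5. Error position i = 5.
  Consistency check: S_2/S_1 = 6·8 = 48 ≡ 9 = α_err ✓ (single-error assumption holds).
Step 4: error magnitude e = S_0/v_5 = S_0·∏_{j≠5}(α_5 − α_j) = 2·3 = 6 ≡ 6 (mod 13).
Step 5: correct position 5: c_5 = r_5 − e = 2 − 6 ≡ 9 (mod 13). Hence c = [4, 2, 7, 1, 9].
  Check: interpolating c through the α_i gives m(x) = 6 + 9·x (degree < 2) with m(α_i) = c_i for every i, so c is indeed a codeword.


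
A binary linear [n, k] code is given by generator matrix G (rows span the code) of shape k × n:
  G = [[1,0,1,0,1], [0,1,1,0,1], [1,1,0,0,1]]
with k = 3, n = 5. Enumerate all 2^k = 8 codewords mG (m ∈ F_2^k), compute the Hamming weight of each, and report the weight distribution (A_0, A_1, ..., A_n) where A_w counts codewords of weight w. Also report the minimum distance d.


Weight distribution: A_0 = 1, A_1 = 1, A_2 = 3, A_3 = 3. Minimum distance d = 1.

Enumerate all 2^3 = 8 messages m ∈ F_2^3.
For each, compute codeword c = mG in F_2^5, then tally its weight.
  m = 000 → c = 00000, weight = 0.
  m = 100 → c = 10101, weight = 3.
  m = 010 → c = 01101, weight = 3.
  m = 110 → c = 11000, weight = 2.
  m = 001 → c = 11001, weight = 3.
  m = 101 → c = 01100, weight = 2.
  m = 011 → c = 10100, weight = 2.
  m = 111 → c = 00001, weight = 1.
Tally weights:
  weight 0: 1 codewords.
  weight 1: 1 codewords.
  weight 2: 3 codewords.
  weight 3: 3 codewords.
Minimum distance d = smallest w > 0 with A_w > 0 = 1.
Sanity: Σ A_w = 8 = 2^3 = 8 ✓.


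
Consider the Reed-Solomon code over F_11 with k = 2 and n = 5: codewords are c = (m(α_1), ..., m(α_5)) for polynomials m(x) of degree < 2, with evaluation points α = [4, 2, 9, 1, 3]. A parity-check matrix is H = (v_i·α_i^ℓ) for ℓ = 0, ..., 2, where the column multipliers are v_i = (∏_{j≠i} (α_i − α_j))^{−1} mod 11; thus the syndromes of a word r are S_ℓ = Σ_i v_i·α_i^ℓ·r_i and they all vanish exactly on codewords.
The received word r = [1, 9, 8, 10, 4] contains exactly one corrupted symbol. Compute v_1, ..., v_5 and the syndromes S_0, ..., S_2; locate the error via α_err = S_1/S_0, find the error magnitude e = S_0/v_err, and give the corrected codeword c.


S = (3, 6, 1), error at position 2, error magnitude e = 2, c = [1, 7, 8, 10, 4].

Step 1: column multipliers v_i = (∏_{j≠i}(α_i − α_j))^{−1} mod 11.
  i = 1 (α = 4): (4−2)(4−9)(4−1)(4−3) = 2·(−5)·3·1 = −30 ≡ 3, so v_1 = 3^{−1} = 4 (mod 11).
  i = 2 (α = 2): (2−4)(2−9)(2−1)(2−3) = (−2)·(−7)·1·(−1) = −14 ≡ 8, so v_2 = 8^{−1} = 7 (mod 11).
  i = 3 (α = 9): (9−4)(9−2)(9−1)(9−3) = 5·7·8·6 = 1680 ≡ 8, so v_3 = 8^{−1} = 7 (mod 11).
  i = 4 (α = 1): (1−4)(1−2)(1−9)(1−3) = (−3)·(−1)·(−8)·(−2) = 48 ≡ 4, so v_4 = 4^{−1} = 3 (mod 11).
  i = 5 (α = 3): (3−4)(3−2)(3−9)(3−1) = (−1)·1·(−6)·2 = 12 ≡ 1, so v_5 = 1^{−1} = 1 (mod 11).
  v = [4, 7, 7, 3, 1].
Step 2: syndromes of r = [1, 9, 8, 10, 4] (all sums mod 11).
  S_0 = Σ v_i r_i = 4·1 + 7·9 + 7·8 + 3·10 + 1·4 = 157 ≡ 3.
  S_1 = Σ v_i α_i r_i = 4·4·1 + 7·2·9 + 7·9·8 + 3·1·10 + 1·3·4 = 688 ≡ 6.
  α_i^2 mod 11 = [5, 4, 4, 1, 9].
  S_2 = Σ v_i α_i^2 r_i = 4·5·1 + 7·4·9 + 7·4·8 + 3·1·10 + 1·9·4 = 562 ≡ 1.
  S = (3, 6, 1) ≠ 0, so r is not a codeword (an error is present).
Step 3: locate the error. For a single error e at position i, S_ℓ = v_i·e·α_i^ℓ, so α_err = S_1/S_0.
  S_0^{−1} = 3^{−1} = 4 (mod 11), so α_err = 6·4 = 24 ≡ 2 = α_2. Error position i = 2.
  Consistency check: S_2/S_1 = 1·2 = 2 ≡ 2 = α_err ✓ (single-error assumption holds).
Step 4: error magnitude e = S_0/v_2 = S_0·∏_{j≠2}(α_2 − α_j) = 3·8 = 24 ≡ 2 (mod 11).
Step 5: correct position 2: c_2 = r_2 − e = 9 − 2 ≡ 7 (mod 11). Hence c = [1, 7, 8, 10, 4].
  Check: interpolating c through the α_i gives m(x) = 2 + 8·x (degree < 2) with m(α_i) = c_i for every i, so c is indeed a codeword.


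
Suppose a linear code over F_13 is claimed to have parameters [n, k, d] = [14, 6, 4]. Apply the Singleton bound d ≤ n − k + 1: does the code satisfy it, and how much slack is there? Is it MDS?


Singleton RHS = n − k + 1 = 9, slack = 5, bound satisfied, not MDS.

Singleton bound: d ≤ n − k + 1.
Here n = 14, k = 6, so n − k + 1 = 9.
Given d = 4, check d ≤ 9: YES.
Slack = (n − k + 1) − d = 5.
The code is NOT MDS (slack = 5 > 0).
Description: the claimed parameters are [14, 6, 4]_13; such a code would be non-MDS.


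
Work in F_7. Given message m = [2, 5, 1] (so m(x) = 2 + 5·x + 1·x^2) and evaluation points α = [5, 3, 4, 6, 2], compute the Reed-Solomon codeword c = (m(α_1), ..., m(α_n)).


c = [3, 5, 3, 5, 2]

Message polynomial: m(x) = 2 + 5·x + 1·x^2 (mod 7).
For each evaluation point α_i, compute m(α_i) mod 7:
  α_1 = 5: Horner steps 1 → 3 → 3, so m(5) = 3.
  α_2 = 3: Horner steps 1 → 1 → 5, so m(3) = 5.
  α_3 = 4: Horner steps 1 → 2 → 3, so m(4) = 3.
  α_4 = 6: Horner steps 1 → 4 → 5, so m(6) = 5.
  α_5 = 2: Horner steps 1 → 0 → 2, so m(2) = 2.
Codeword c = [3, 5, 3, 5, 2] ∈ F_7^5.
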